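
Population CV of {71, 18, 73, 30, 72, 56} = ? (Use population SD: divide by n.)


Mean = 53.3333
SD = 21.7843
CV = (21.7843/53.3333)*100 = 40.8456%

CV = 40.8456%


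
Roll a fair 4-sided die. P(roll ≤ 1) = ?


Favorable outcomes (roll ≤ 1): 1
Total outcomes = 4
P = 1/4 = 0.2500

P = 0.2500


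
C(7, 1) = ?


C(7,1) = 7!/(1! × 6!)
= 5040/(1 × 720)
= 7

C(7,1) = 7


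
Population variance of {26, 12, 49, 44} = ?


Mean = 32.7500
Squared deviations: 45.5625, 430.5625, 264.0625, 126.5625
Sum = 866.7500
Variance = 866.7500/4 = 216.6875

Variance = 216.6875


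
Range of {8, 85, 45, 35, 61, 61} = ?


Max = 85, Min = 8
Range = 85 - 8 = 77

Range = 77


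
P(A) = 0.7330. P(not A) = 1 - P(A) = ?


P(not A) = 1 - 0.7330 = 0.2670

P(not A) = 0.2670


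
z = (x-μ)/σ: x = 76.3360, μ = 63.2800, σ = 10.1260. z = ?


z = (76.3360 - 63.2800)/10.1260
= 13.0560/10.1260
= 1.2894

z = 1.2894


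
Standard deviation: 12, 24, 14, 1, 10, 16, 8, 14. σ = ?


Mean = 12.3750
Variance = 38.4844
SD = sqrt(38.4844) = 6.2036

SD = 6.2036


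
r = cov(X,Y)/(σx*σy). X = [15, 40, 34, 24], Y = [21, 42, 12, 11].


Mean X = 28.2500, Mean Y = 21.5000
SD X = 9.549215, SD Y = 12.459936
Cov = 59.375000
r = 59.375000/(9.549215*12.459936) = 0.4990

r = 0.4990


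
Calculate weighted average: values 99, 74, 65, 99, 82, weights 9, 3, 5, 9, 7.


Numerator = 99*9 + 74*3 + 65*5 + 99*9 + 82*7 = 2903
Denominator = 9 + 3 + 5 + 9 + 7 = 33
WM = 2903/33 = 87.9697

WM = 87.9697


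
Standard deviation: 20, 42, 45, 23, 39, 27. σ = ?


Mean = 32.6667
Variance = 94.2222
SD = sqrt(94.2222) = 9.7068

SD = 9.7068


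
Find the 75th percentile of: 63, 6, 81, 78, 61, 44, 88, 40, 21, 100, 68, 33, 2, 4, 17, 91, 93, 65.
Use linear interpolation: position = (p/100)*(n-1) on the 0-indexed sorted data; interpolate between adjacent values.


Sorted: 2, 4, 6, 17, 21, 33, 40, 44, 61, 63, 65, 68, 78, 81, 88, 91, 93, 100
n = 18
Index = 75/100 * 17 = 12.7500
Lower = data[12] = 78, Upper = data[13] = 81
P75 = 78 + 0.7500*(3) = 80.2500

P75 = 80.2500


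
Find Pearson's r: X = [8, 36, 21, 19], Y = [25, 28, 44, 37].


Mean X = 21.0000, Mean Y = 33.5000
SD X = 9.974969, SD Y = 7.500000
Cov = 5.250000
r = 5.250000/(9.974969*7.500000) = 0.0702

r = 0.0702


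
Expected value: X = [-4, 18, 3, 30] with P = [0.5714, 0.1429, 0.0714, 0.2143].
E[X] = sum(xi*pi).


E[X] = -4*0.5714 + 18*0.1429 + 3*0.0714 + 30*0.2143
= -2.2856 + 2.5722 + 0.2142 + 6.4290
= 6.9298

E[X] = 6.9298


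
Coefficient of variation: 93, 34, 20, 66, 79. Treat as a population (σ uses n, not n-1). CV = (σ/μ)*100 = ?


Mean = 58.4000
SD = 27.3832
CV = (27.3832/58.4000)*100 = 46.8891%

CV = 46.8891%


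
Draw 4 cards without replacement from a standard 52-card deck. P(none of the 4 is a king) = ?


P(no kings) = (48/52) × (47/51) × (46/50) × (45/49)
= 0.7187

P = 0.7187


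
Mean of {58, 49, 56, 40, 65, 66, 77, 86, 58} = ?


Sum = 58 + 49 + 56 + 40 + 65 + 66 + 77 + 86 + 58 = 555
n = 9
Mean = 555/9 = 61.6667

Mean = 61.6667


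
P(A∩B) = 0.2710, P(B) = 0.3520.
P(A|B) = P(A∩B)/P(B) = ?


P(A|B) = 0.2710/0.3520 = 0.7699

P(A|B) = 0.7699


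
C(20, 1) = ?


C(20,1) = 20!/(1! × 19!)
= 2432902008176640000/(1 × 121645100408832000)
= 20

C(20,1) = 20


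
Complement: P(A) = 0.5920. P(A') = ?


P(not A) = 1 - 0.5920 = 0.4080

P(not A) = 0.4080


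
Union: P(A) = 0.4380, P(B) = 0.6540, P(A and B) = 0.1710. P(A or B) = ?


P(A∪B) = 0.4380 + 0.6540 - 0.1710
= 1.0920 - 0.1710
= 0.9210

P(A∪B) = 0.9210


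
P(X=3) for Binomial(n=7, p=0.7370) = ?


C(7,3) = 35
p^3 = 0.400316
(1-p)^4 = 0.004784
P = 35 * 0.400316 * 0.004784 = 0.0670

P(X=3) = 0.0670


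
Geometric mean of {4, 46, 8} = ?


Product = 4 × 46 × 8 = 1472
GM = 1472^(1/3) = 11.3755

GM = 11.3755


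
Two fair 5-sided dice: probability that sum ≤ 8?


Total outcomes = 5×5 = 25
Favorable (sum ≤ 8): 22
P = 22/25 = 0.8800

P = 0.8800


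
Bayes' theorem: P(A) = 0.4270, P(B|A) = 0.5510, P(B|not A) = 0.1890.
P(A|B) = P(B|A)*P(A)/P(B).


P(B) = P(B|A)*P(A) + P(B|A')*P(A')
= 0.5510*0.4270 + 0.1890*0.5730
= 0.235277 + 0.108297 = 0.343574
P(A|B) = 0.235277/0.343574 = 0.6848

P(A|B) = 0.6848


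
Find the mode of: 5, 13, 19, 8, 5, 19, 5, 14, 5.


Frequencies: 5:4, 8:1, 13:1, 14:1, 19:2
Max frequency = 4
Mode = 5

Mode = 5


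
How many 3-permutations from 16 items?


P(16,3) = 16!/13!
= 20922789888000/6227020800
= 3360

P(16,3) = 3360


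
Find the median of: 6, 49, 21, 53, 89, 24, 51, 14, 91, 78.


Sorted: 6, 14, 21, 24, 49, 51, 53, 78, 89, 91
n = 10 (even)
Middle values: 49 and 51
Median = (49+51)/2 = 50.0000

Median = 50.0000


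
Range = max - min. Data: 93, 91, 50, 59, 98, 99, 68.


Max = 99, Min = 50
Range = 99 - 50 = 49

Range = 49


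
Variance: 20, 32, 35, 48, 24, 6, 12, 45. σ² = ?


Mean = 27.7500
Squared deviations: 60.0625, 18.0625, 52.5625, 410.0625, 14.0625, 473.0625, 248.0625, 297.5625
Sum = 1573.5000
Variance = 1573.5000/8 = 196.6875

Variance = 196.6875


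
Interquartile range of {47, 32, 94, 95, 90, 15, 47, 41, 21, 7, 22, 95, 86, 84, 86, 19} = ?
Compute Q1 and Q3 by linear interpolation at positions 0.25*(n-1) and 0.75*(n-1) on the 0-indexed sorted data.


Sorted: 7, 15, 19, 21, 22, 32, 41, 47, 47, 84, 86, 86, 90, 94, 95, 95
Q1 (25th %ile) = 21.7500
Q3 (75th %ile) = 87.0000
IQR = 87.0000 - 21.7500 = 65.2500

IQR = 65.2500


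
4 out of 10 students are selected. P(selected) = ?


P = 4/10 = 0.4000

P = 0.4000


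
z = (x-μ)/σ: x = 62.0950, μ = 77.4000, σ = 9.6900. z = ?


z = (62.0950 - 77.4000)/9.6900
= -15.3050/9.6900
= -1.5795

z = -1.5795


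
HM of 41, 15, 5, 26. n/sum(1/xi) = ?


Sum of reciprocals = 1/41 + 1/15 + 1/5 + 1/26 = 0.329518
HM = 4/0.329518 = 12.1389

HM = 12.1389


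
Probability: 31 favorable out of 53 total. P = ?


P = 31/53 = 0.5849

P = 0.5849


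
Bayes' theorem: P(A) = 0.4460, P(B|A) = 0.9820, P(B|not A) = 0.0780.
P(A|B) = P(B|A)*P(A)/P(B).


P(B) = P(B|A)*P(A) + P(B|A')*P(A')
= 0.9820*0.4460 + 0.0780*0.5540
= 0.437972 + 0.043212 = 0.481184
P(A|B) = 0.437972/0.481184 = 0.9102

P(A|B) = 0.9102


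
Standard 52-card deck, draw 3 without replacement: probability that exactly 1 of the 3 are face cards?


Hypergeometric: P(X=1) = C(12,1)·C(40,2) / C(52,3)
= 12 × 780 / 22100
= 9360/22100 = 0.4235

P = 0.4235


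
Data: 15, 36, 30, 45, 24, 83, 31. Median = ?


Sorted: 15, 24, 30, 31, 36, 45, 83
n = 7 (odd)
Middle value = 31

Median = 31


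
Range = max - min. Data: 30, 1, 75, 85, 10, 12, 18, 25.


Max = 85, Min = 1
Range = 85 - 1 = 84

Range = 84


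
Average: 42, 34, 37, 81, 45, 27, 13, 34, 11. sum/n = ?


Sum = 42 + 34 + 37 + 81 + 45 + 27 + 13 + 34 + 11 = 324
n = 9
Mean = 324/9 = 36.0000

Mean = 36.0000


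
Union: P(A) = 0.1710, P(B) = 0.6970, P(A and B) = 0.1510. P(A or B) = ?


P(A∪B) = 0.1710 + 0.6970 - 0.1510
= 0.8680 - 0.1510
= 0.7170

P(A∪B) = 0.7170


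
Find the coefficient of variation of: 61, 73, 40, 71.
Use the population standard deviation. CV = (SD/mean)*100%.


Mean = 61.2500
SD = 13.0839
CV = (13.0839/61.2500)*100 = 21.3614%

CV = 21.3614%


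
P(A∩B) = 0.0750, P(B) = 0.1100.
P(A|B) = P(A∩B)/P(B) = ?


P(A|B) = 0.0750/0.1100 = 0.6818

P(A|B) = 0.6818


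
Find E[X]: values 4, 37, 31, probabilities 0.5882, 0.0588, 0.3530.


E[X] = 4*0.5882 + 37*0.0588 + 31*0.3530
= 2.3528 + 2.1756 + 10.9430
= 15.4714

E[X] = 15.4714


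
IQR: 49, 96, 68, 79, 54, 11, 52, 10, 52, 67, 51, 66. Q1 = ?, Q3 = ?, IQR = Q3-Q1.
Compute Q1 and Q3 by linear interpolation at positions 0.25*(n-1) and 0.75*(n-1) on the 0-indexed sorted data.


Sorted: 10, 11, 49, 51, 52, 52, 54, 66, 67, 68, 79, 96
Q1 (25th %ile) = 50.5000
Q3 (75th %ile) = 67.2500
IQR = 67.2500 - 50.5000 = 16.7500

IQR = 16.7500


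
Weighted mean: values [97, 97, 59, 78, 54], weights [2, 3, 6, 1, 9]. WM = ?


Numerator = 97*2 + 97*3 + 59*6 + 78*1 + 54*9 = 1403
Denominator = 2 + 3 + 6 + 1 + 9 = 21
WM = 1403/21 = 66.8095

WM = 66.8095


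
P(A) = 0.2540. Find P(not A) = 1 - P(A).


P(not A) = 1 - 0.2540 = 0.7460

P(not A) = 0.7460


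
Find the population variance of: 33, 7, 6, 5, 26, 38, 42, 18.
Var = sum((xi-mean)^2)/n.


Mean = 21.8750
Squared deviations: 123.7656, 221.2656, 252.0156, 284.7656, 17.0156, 260.0156, 405.0156, 15.0156
Sum = 1578.8750
Variance = 1578.8750/8 = 197.3594

Variance = 197.3594


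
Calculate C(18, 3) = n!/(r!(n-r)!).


C(18,3) = 18!/(3! × 15!)
= 6402373705728000/(6 × 1307674368000)
= 816

C(18,3) = 816


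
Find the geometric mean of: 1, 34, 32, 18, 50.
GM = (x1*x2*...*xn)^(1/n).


Product = 1 × 34 × 32 × 18 × 50 = 979200
GM = 979200^(1/5) = 15.7824

GM = 15.7824


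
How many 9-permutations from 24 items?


P(24,9) = 24!/15!
= 620448401733239439360000/1307674368000
= 474467051520

P(24,9) = 474467051520


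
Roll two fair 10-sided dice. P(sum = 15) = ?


Total outcomes = 10×10 = 100
Favorable (sum = 15): 6
P = 6/100 = 0.0600

P = 0.0600


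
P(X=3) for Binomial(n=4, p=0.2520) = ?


C(4,3) = 4
p^3 = 0.016003
(1-p)^1 = 0.748000
P = 4 * 0.016003 * 0.748000 = 0.0479

P(X=3) = 0.0479


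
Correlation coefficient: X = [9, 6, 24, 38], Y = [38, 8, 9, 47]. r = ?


Mean X = 19.2500, Mean Y = 25.5000
SD X = 12.794042, SD Y = 17.298844
Cov = 107.125000
r = 107.125000/(12.794042*17.298844) = 0.4840

r = 0.4840


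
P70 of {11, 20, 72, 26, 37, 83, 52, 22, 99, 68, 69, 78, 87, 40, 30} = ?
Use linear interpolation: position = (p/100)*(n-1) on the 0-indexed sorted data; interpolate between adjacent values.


Sorted: 11, 20, 22, 26, 30, 37, 40, 52, 68, 69, 72, 78, 83, 87, 99
n = 15
Index = 70/100 * 14 = 9.8000
Lower = data[9] = 69, Upper = data[10] = 72
P70 = 69 + 0.8000*(3) = 71.4000

P70 = 71.4000


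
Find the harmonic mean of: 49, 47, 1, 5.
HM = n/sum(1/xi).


Sum of reciprocals = 1/49 + 1/47 + 1/1 + 1/5 = 1.241685
HM = 4/1.241685 = 3.2214

HM = 3.2214


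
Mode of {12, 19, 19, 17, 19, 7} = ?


Frequencies: 7:1, 12:1, 17:1, 19:3
Max frequency = 3
Mode = 19

Mode = 19


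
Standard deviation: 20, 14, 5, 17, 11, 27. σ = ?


Mean = 15.6667
Variance = 47.8889
SD = sqrt(47.8889) = 6.9202

SD = 6.9202


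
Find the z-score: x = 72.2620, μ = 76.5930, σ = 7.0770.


z = (72.2620 - 76.5930)/7.0770
= -4.3310/7.0770
= -0.6120

z = -0.6120


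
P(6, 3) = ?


P(6,3) = 6!/3!
= 720/6
= 120

P(6,3) = 120


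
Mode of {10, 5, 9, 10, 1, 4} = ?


Frequencies: 1:1, 4:1, 5:1, 9:1, 10:2
Max frequency = 2
Mode = 10

Mode = 10


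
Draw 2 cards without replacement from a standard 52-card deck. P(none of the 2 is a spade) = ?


P(no spades) = (39/52) × (38/51)
= 0.5588

P = 0.5588


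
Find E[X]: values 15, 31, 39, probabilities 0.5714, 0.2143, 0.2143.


E[X] = 15*0.5714 + 31*0.2143 + 39*0.2143
= 8.5710 + 6.6433 + 8.3577
= 23.5720

E[X] = 23.5720


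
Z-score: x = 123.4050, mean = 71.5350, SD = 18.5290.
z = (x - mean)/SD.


z = (123.4050 - 71.5350)/18.5290
= 51.8700/18.5290
= 2.7994

z = 2.7994


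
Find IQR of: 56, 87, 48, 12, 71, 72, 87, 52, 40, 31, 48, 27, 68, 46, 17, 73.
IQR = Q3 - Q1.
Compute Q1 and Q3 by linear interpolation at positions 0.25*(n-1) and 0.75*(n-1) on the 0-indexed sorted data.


Sorted: 12, 17, 27, 31, 40, 46, 48, 48, 52, 56, 68, 71, 72, 73, 87, 87
Q1 (25th %ile) = 37.7500
Q3 (75th %ile) = 71.2500
IQR = 71.2500 - 37.7500 = 33.5000

IQR = 33.5000


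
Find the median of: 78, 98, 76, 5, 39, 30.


Sorted: 5, 30, 39, 76, 78, 98
n = 6 (even)
Middle values: 39 and 76
Median = (39+76)/2 = 57.5000

Median = 57.5000


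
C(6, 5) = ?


C(6,5) = 6!/(5! × 1!)
= 720/(120 × 1)
= 6

C(6,5) = 6


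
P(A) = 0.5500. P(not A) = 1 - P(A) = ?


P(not A) = 1 - 0.5500 = 0.4500

P(not A) = 0.4500


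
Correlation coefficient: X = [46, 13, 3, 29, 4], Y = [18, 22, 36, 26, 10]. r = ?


Mean X = 19.0000, Mean Y = 22.4000
SD X = 16.407315, SD Y = 8.616264
Cov = -22.400000
r = -22.400000/(16.407315*8.616264) = -0.1584

r = -0.1584


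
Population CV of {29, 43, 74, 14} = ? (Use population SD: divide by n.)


Mean = 40.0000
SD = 22.1472
CV = (22.1472/40.0000)*100 = 55.3681%

CV = 55.3681%


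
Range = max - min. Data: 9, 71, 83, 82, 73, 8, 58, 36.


Max = 83, Min = 8
Range = 83 - 8 = 75

Range = 75


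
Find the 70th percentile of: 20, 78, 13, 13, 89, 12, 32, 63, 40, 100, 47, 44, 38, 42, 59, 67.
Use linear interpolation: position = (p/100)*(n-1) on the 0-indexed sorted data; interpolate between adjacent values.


Sorted: 12, 13, 13, 20, 32, 38, 40, 42, 44, 47, 59, 63, 67, 78, 89, 100
n = 16
Index = 70/100 * 15 = 10.5000
Lower = data[10] = 59, Upper = data[11] = 63
P70 = 59 + 0.5000*(4) = 61.0000

P70 = 61.0000


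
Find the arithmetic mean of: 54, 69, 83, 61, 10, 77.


Sum = 54 + 69 + 83 + 61 + 10 + 77 = 354
n = 6
Mean = 354/6 = 59.0000

Mean = 59.0000


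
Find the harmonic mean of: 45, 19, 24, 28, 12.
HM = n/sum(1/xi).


Sum of reciprocals = 1/45 + 1/19 + 1/24 + 1/28 + 1/12 = 0.235568
HM = 5/0.235568 = 21.2253

HM = 21.2253


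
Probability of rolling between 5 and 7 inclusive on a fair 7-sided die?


Favorable outcomes (5 ≤ roll ≤ 7): 3
Total outcomes = 7
P = 3/7 = 0.4286

P = 0.4286


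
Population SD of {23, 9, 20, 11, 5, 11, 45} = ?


Mean = 17.7143
Variance = 157.9184
SD = sqrt(157.9184) = 12.5666

SD = 12.5666


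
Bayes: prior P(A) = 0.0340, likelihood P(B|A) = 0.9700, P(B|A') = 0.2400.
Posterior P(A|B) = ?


P(B) = P(B|A)*P(A) + P(B|A')*P(A')
= 0.9700*0.0340 + 0.2400*0.9660
= 0.032980 + 0.231840 = 0.264820
P(A|B) = 0.032980/0.264820 = 0.1245

P(A|B) = 0.1245


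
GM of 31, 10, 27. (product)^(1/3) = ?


Product = 31 × 10 × 27 = 8370
GM = 8370^(1/3) = 20.3037

GM = 20.3037


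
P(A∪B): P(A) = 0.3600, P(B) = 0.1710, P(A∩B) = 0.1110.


P(A∪B) = 0.3600 + 0.1710 - 0.1110
= 0.5310 - 0.1110
= 0.4200

P(A∪B) = 0.4200


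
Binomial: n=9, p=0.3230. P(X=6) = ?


C(9,6) = 84
p^6 = 0.001136
(1-p)^3 = 0.310289
P = 84 * 0.001136 * 0.310289 = 0.0296

P(X=6) = 0.0296


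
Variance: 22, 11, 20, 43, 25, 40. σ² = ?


Mean = 26.8333
Squared deviations: 23.3611, 250.6944, 46.6944, 261.3611, 3.3611, 173.3611
Sum = 758.8333
Variance = 758.8333/6 = 126.4722

Variance = 126.4722


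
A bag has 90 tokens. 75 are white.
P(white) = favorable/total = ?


P = 75/90 = 0.8333

P = 0.8333


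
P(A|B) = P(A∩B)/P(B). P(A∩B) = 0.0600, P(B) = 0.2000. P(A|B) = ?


P(A|B) = 0.0600/0.2000 = 0.3000

P(A|B) = 0.3000


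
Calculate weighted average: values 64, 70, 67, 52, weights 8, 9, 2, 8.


Numerator = 64*8 + 70*9 + 67*2 + 52*8 = 1692
Denominator = 8 + 9 + 2 + 8 = 27
WM = 1692/27 = 62.6667

WM = 62.6667


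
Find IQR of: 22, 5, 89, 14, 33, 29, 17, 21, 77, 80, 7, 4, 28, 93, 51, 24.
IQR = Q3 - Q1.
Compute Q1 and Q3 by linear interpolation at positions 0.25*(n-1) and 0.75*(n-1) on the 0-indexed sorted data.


Sorted: 4, 5, 7, 14, 17, 21, 22, 24, 28, 29, 33, 51, 77, 80, 89, 93
Q1 (25th %ile) = 16.2500
Q3 (75th %ile) = 57.5000
IQR = 57.5000 - 16.2500 = 41.2500

IQR = 41.2500


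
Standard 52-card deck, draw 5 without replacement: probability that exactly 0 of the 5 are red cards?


Hypergeometric: P(X=0) = C(26,0)·C(26,5) / C(52,5)
= 1 × 65780 / 2598960
= 65780/2598960 = 0.0253

P = 0.0253


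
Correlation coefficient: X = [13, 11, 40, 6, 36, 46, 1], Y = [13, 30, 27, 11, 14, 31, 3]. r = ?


Mean X = 21.8571, Mean Y = 18.4286
SD X = 16.881339, SD Y = 10.054951
Cov = 108.346939
r = 108.346939/(16.881339*10.054951) = 0.6383

r = 0.6383


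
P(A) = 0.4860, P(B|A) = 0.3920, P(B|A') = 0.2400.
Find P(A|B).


P(B) = P(B|A)*P(A) + P(B|A')*P(A')
= 0.3920*0.4860 + 0.2400*0.5140
= 0.190512 + 0.123360 = 0.313872
P(A|B) = 0.190512/0.313872 = 0.6070

P(A|B) = 0.6070


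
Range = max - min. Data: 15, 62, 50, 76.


Max = 76, Min = 15
Range = 76 - 15 = 61

Range = 61


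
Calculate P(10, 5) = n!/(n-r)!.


P(10,5) = 10!/5!
= 3628800/120
= 30240

P(10,5) = 30240


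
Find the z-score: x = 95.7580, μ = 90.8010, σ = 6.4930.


z = (95.7580 - 90.8010)/6.4930
= 4.9570/6.4930
= 0.7634

z = 0.7634


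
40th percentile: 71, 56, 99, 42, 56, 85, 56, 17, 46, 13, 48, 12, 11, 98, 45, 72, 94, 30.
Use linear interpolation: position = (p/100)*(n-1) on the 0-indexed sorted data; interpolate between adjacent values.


Sorted: 11, 12, 13, 17, 30, 42, 45, 46, 48, 56, 56, 56, 71, 72, 85, 94, 98, 99
n = 18
Index = 40/100 * 17 = 6.8000
Lower = data[6] = 45, Upper = data[7] = 46
P40 = 45 + 0.8000*(1) = 45.8000

P40 = 45.8000


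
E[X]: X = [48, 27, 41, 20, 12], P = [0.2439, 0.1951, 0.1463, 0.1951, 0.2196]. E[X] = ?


E[X] = 48*0.2439 + 27*0.1951 + 41*0.1463 + 20*0.1951 + 12*0.2196
= 11.7072 + 5.2677 + 5.9983 + 3.9020 + 2.6352
= 29.5104

E[X] = 29.5104


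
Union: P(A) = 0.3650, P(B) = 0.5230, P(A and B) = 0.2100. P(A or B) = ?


P(A∪B) = 0.3650 + 0.5230 - 0.2100
= 0.8880 - 0.2100
= 0.6780

P(A∪B) = 0.6780


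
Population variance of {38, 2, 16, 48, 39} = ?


Mean = 28.6000
Squared deviations: 88.3600, 707.5600, 158.7600, 376.3600, 108.1600
Sum = 1439.2000
Variance = 1439.2000/5 = 287.8400

Variance = 287.8400


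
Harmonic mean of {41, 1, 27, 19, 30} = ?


Sum of reciprocals = 1/41 + 1/1 + 1/27 + 1/19 + 1/30 = 1.147392
HM = 5/1.147392 = 4.3577

HM = 4.3577


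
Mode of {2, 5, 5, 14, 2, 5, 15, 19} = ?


Frequencies: 2:2, 5:3, 14:1, 15:1, 19:1
Max frequency = 3
Mode = 5

Mode = 5


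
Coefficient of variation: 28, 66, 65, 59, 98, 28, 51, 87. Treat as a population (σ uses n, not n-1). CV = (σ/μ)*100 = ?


Mean = 60.2500
SD = 23.3546
CV = (23.3546/60.2500)*100 = 38.7628%

CV = 38.7628%


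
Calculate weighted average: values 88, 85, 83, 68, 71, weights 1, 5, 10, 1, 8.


Numerator = 88*1 + 85*5 + 83*10 + 68*1 + 71*8 = 1979
Denominator = 1 + 5 + 10 + 1 + 8 = 25
WM = 1979/25 = 79.1600

WM = 79.1600


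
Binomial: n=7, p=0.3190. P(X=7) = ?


C(7,7) = 1
p^7 = 0.000336
(1-p)^0 = 1.000000
P = 1 * 0.000336 * 1.000000 = 0.0003

P(X=7) = 0.0003


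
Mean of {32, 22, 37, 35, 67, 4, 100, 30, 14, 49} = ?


Sum = 32 + 22 + 37 + 35 + 67 + 4 + 100 + 30 + 14 + 49 = 390
n = 10
Mean = 390/10 = 39.0000

Mean = 39.0000


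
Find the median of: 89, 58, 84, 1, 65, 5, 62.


Sorted: 1, 5, 58, 62, 65, 84, 89
n = 7 (odd)
Middle value = 62

Median = 62


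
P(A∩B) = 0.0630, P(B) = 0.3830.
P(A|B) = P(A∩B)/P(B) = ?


P(A|B) = 0.0630/0.3830 = 0.1645

P(A|B) = 0.1645


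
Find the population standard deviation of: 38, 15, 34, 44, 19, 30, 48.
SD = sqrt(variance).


Mean = 32.5714
Variance = 128.5306
SD = sqrt(128.5306) = 11.3371

SD = 11.3371


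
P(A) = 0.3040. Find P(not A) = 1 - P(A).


P(not A) = 1 - 0.3040 = 0.6960

P(not A) = 0.6960


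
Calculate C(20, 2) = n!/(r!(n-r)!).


C(20,2) = 20!/(2! × 18!)
= 2432902008176640000/(2 × 6402373705728000)
= 190

C(20,2) = 190


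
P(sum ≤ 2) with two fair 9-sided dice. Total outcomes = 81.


Total outcomes = 9×9 = 81
Favorable (sum ≤ 2): 1
P = 1/81 = 0.0123

P = 0.0123


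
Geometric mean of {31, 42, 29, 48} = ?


Product = 31 × 42 × 29 × 48 = 1812384
GM = 1812384^(1/4) = 36.6913

GM = 36.6913


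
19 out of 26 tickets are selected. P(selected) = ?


P = 19/26 = 0.7308

P = 0.7308


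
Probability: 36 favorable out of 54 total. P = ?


P = 36/54 = 0.6667

P = 0.6667


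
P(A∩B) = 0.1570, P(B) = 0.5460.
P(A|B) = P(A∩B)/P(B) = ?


P(A|B) = 0.1570/0.5460 = 0.2875

P(A|B) = 0.2875


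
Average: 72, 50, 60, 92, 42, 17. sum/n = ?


Sum = 72 + 50 + 60 + 92 + 42 + 17 = 333
n = 6
Mean = 333/6 = 55.5000

Mean = 55.5000


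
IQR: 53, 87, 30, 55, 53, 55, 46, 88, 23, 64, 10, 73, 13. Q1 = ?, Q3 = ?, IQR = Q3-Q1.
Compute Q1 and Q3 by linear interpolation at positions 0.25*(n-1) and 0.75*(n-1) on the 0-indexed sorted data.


Sorted: 10, 13, 23, 30, 46, 53, 53, 55, 55, 64, 73, 87, 88
Q1 (25th %ile) = 30.0000
Q3 (75th %ile) = 64.0000
IQR = 64.0000 - 30.0000 = 34.0000

IQR = 34.0000


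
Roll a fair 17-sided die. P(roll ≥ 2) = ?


Favorable outcomes (roll ≥ 2): 16
Total outcomes = 17
P = 16/17 = 0.9412

P = 0.9412


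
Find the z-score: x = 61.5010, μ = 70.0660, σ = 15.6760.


z = (61.5010 - 70.0660)/15.6760
= -8.5650/15.6760
= -0.5464

z = -0.5464


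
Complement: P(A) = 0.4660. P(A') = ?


P(not A) = 1 - 0.4660 = 0.5340

P(not A) = 0.5340


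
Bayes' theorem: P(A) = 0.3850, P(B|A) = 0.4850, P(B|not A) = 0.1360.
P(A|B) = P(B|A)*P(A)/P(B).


P(B) = P(B|A)*P(A) + P(B|A')*P(A')
= 0.4850*0.3850 + 0.1360*0.6150
= 0.186725 + 0.083640 = 0.270365
P(A|B) = 0.186725/0.270365 = 0.6906

P(A|B) = 0.6906


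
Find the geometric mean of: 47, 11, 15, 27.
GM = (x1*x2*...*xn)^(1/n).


Product = 47 × 11 × 15 × 27 = 209385
GM = 209385^(1/4) = 21.3913

GM = 21.3913


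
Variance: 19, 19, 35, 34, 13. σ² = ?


Mean = 24.0000
Squared deviations: 25.0000, 25.0000, 121.0000, 100.0000, 121.0000
Sum = 392.0000
Variance = 392.0000/5 = 78.4000

Variance = 78.4000


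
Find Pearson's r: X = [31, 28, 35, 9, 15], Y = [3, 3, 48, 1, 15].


Mean X = 23.6000, Mean Y = 14.0000
SD X = 9.911609, SD Y = 17.708755
Cov = 87.800000
r = 87.800000/(9.911609*17.708755) = 0.5002

r = 0.5002


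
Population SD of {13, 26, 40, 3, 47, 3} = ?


Mean = 22.0000
Variance = 294.6667
SD = sqrt(294.6667) = 17.1659

SD = 17.1659


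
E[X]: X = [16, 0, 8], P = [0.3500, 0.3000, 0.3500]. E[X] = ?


E[X] = 16*0.3500 + 0*0.3000 + 8*0.3500
= 5.6000 + 0 + 2.8000
= 8.4000

E[X] = 8.4000


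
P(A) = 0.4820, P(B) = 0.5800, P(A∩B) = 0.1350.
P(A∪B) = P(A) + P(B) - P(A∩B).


P(A∪B) = 0.4820 + 0.5800 - 0.1350
= 1.0620 - 0.1350
= 0.9270

P(A∪B) = 0.9270


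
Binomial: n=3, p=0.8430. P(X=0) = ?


C(3,0) = 1
p^0 = 1.000000
(1-p)^3 = 0.003870
P = 1 * 1.000000 * 0.003870 = 0.0039

P(X=0) = 0.0039


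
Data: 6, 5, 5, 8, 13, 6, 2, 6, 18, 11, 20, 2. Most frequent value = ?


Frequencies: 2:2, 5:2, 6:3, 8:1, 11:1, 13:1, 18:1, 20:1
Max frequency = 3
Mode = 6

Mode = 6


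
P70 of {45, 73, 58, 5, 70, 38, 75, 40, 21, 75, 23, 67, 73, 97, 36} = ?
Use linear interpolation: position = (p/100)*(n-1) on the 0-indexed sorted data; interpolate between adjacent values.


Sorted: 5, 21, 23, 36, 38, 40, 45, 58, 67, 70, 73, 73, 75, 75, 97
n = 15
Index = 70/100 * 14 = 9.8000
Lower = data[9] = 70, Upper = data[10] = 73
P70 = 70 + 0.8000*(3) = 72.4000

P70 = 72.4000


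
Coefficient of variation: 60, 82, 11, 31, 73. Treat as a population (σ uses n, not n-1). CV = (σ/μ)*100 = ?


Mean = 51.4000
SD = 26.5526
CV = (26.5526/51.4000)*100 = 51.6587%

CV = 51.6587%


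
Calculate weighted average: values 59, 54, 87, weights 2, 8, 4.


Numerator = 59*2 + 54*8 + 87*4 = 898
Denominator = 2 + 8 + 4 = 14
WM = 898/14 = 64.1429

WM = 64.1429


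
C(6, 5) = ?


C(6,5) = 6!/(5! × 1!)
= 720/(120 × 1)
= 6

C(6,5) = 6


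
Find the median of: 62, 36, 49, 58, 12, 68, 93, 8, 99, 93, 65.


Sorted: 8, 12, 36, 49, 58, 62, 65, 68, 93, 93, 99
n = 11 (odd)
Middle value = 62

Median = 62


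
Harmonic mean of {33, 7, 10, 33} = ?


Sum of reciprocals = 1/33 + 1/7 + 1/10 + 1/33 = 0.303463
HM = 4/0.303463 = 13.1812

HM = 13.1812


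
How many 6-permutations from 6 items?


P(6,6) = 6!/0!
= 720/1
= 720

P(6,6) = 720


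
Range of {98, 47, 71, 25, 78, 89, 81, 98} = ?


Max = 98, Min = 25
Range = 98 - 25 = 73

Range = 73


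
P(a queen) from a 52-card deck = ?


4 queens in 52 cards
P = 4/52 = 0.0769

P = 0.0769


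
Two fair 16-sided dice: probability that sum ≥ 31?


Total outcomes = 16×16 = 256
Favorable (sum ≥ 31): 3
P = 3/256 = 0.0117

P = 0.0117


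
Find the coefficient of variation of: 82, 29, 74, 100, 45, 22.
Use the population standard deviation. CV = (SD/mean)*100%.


Mean = 58.6667
SD = 28.5754
CV = (28.5754/58.6667)*100 = 48.7081%

CV = 48.7081%


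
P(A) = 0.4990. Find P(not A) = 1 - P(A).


P(not A) = 1 - 0.4990 = 0.5010

P(not A) = 0.5010


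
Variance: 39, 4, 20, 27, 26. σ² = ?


Mean = 23.2000
Squared deviations: 249.6400, 368.6400, 10.2400, 14.4400, 7.8400
Sum = 650.8000
Variance = 650.8000/5 = 130.1600

Variance = 130.1600


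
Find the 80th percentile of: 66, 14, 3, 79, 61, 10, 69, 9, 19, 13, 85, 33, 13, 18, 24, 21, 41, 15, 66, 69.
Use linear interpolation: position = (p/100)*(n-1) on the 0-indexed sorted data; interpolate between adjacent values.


Sorted: 3, 9, 10, 13, 13, 14, 15, 18, 19, 21, 24, 33, 41, 61, 66, 66, 69, 69, 79, 85
n = 20
Index = 80/100 * 19 = 15.2000
Lower = data[15] = 66, Upper = data[16] = 69
P80 = 66 + 0.2000*(3) = 66.6000

P80 = 66.6000


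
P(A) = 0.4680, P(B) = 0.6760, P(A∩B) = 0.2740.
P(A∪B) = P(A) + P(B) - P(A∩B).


P(A∪B) = 0.4680 + 0.6760 - 0.2740
= 1.1440 - 0.2740
= 0.8700

P(A∪B) = 0.8700


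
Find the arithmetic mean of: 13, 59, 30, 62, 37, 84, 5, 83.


Sum = 13 + 59 + 30 + 62 + 37 + 84 + 5 + 83 = 373
n = 8
Mean = 373/8 = 46.6250

Mean = 46.6250


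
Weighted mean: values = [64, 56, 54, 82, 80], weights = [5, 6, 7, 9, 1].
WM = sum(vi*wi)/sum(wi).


Numerator = 64*5 + 56*6 + 54*7 + 82*9 + 80*1 = 1852
Denominator = 5 + 6 + 7 + 9 + 1 = 28
WM = 1852/28 = 66.1429

WM = 66.1429


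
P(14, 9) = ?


P(14,9) = 14!/5!
= 87178291200/120
= 726485760

P(14,9) = 726485760


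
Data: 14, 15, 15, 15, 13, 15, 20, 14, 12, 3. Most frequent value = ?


Frequencies: 3:1, 12:1, 13:1, 14:2, 15:4, 20:1
Max frequency = 4
Mode = 15

Mode = 15


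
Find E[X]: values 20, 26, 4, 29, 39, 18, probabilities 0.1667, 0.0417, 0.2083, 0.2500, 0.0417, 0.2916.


E[X] = 20*0.1667 + 26*0.0417 + 4*0.2083 + 29*0.2500 + 39*0.0417 + 18*0.2916
= 3.3340 + 1.0842 + 0.8332 + 7.2500 + 1.6263 + 5.2488
= 19.3765

E[X] = 19.3765


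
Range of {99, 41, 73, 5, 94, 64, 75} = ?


Max = 99, Min = 5
Range = 99 - 5 = 94

Range = 94


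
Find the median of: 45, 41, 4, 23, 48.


Sorted: 4, 23, 41, 45, 48
n = 5 (odd)
Middle value = 41

Median = 41


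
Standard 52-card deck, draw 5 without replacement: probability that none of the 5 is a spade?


P(no spades) = (39/52) × (38/51) × (37/50) × (36/49) × (35/48)
= 0.2215

P = 0.2215


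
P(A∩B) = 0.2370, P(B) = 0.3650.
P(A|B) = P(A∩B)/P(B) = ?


P(A|B) = 0.2370/0.3650 = 0.6493

P(A|B) = 0.6493


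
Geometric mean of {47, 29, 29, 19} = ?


Product = 47 × 29 × 29 × 19 = 751013
GM = 751013^(1/4) = 29.4382

GM = 29.4382


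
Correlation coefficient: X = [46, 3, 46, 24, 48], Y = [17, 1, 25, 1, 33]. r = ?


Mean X = 33.4000, Mean Y = 15.4000
SD X = 17.568153, SD Y = 12.800000
Cov = 194.240000
r = 194.240000/(17.568153*12.800000) = 0.8638

r = 0.8638


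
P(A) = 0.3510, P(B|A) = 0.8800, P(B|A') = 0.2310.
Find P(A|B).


P(B) = P(B|A)*P(A) + P(B|A')*P(A')
= 0.8800*0.3510 + 0.2310*0.6490
= 0.308880 + 0.149919 = 0.458799
P(A|B) = 0.308880/0.458799 = 0.6732

P(A|B) = 0.6732


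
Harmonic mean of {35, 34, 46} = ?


Sum of reciprocals = 1/35 + 1/34 + 1/46 = 0.079722
HM = 3/0.079722 = 37.6306

HM = 37.6306


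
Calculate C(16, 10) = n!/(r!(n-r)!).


C(16,10) = 16!/(10! × 6!)
= 20922789888000/(3628800 × 720)
= 8008

C(16,10) = 8008


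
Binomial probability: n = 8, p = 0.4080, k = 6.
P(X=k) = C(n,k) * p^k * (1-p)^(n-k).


C(8,6) = 28
p^6 = 0.004613
(1-p)^2 = 0.350464
P = 28 * 0.004613 * 0.350464 = 0.0453

P(X=6) = 0.0453


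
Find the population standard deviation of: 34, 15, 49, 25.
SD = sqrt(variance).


Mean = 30.7500
Variance = 156.1875
SD = sqrt(156.1875) = 12.4975

SD = 12.4975


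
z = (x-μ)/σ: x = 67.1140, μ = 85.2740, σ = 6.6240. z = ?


z = (67.1140 - 85.2740)/6.6240
= -18.1600/6.6240
= -2.7415

z = -2.7415


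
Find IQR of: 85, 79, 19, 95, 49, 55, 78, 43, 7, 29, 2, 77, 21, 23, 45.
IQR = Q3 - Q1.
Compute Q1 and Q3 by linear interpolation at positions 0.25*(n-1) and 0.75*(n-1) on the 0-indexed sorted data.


Sorted: 2, 7, 19, 21, 23, 29, 43, 45, 49, 55, 77, 78, 79, 85, 95
Q1 (25th %ile) = 22.0000
Q3 (75th %ile) = 77.5000
IQR = 77.5000 - 22.0000 = 55.5000

IQR = 55.5000


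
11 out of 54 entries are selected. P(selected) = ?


P = 11/54 = 0.2037

P = 0.2037


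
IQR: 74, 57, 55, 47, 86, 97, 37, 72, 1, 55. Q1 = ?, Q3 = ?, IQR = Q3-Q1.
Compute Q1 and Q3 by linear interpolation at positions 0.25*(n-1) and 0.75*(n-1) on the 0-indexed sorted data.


Sorted: 1, 37, 47, 55, 55, 57, 72, 74, 86, 97
Q1 (25th %ile) = 49.0000
Q3 (75th %ile) = 73.5000
IQR = 73.5000 - 49.0000 = 24.5000

IQR = 24.5000


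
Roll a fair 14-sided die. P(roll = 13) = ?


Favorable outcomes (roll = 13): 1
Total outcomes = 14
P = 1/14 = 0.0714

P = 0.0714


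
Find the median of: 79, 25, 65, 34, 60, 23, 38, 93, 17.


Sorted: 17, 23, 25, 34, 38, 60, 65, 79, 93
n = 9 (odd)
Middle value = 38

Median = 38


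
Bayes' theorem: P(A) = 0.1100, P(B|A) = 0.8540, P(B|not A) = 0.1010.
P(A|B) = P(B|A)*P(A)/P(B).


P(B) = P(B|A)*P(A) + P(B|A')*P(A')
= 0.8540*0.1100 + 0.1010*0.8900
= 0.093940 + 0.089890 = 0.183830
P(A|B) = 0.093940/0.183830 = 0.5110

P(A|B) = 0.5110


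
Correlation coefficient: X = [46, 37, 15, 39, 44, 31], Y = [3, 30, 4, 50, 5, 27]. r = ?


Mean X = 35.3333, Mean Y = 19.8333
SD X = 10.306417, SD Y = 17.410884
Cov = 18.388889
r = 18.388889/(10.306417*17.410884) = 0.1025

r = 0.1025


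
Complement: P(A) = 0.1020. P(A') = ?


P(not A) = 1 - 0.1020 = 0.8980

P(not A) = 0.8980


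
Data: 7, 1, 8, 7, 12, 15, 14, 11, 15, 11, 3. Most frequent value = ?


Frequencies: 1:1, 3:1, 7:2, 8:1, 11:2, 12:1, 14:1, 15:2
Max frequency = 2
Mode = 7, 11, 15

Mode = 7, 11, 15


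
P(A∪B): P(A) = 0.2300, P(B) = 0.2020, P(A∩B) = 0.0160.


P(A∪B) = 0.2300 + 0.2020 - 0.0160
= 0.4320 - 0.0160
= 0.4160

P(A∪B) = 0.4160


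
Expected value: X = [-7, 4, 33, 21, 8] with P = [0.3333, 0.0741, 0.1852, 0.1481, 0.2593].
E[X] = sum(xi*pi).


E[X] = -7*0.3333 + 4*0.0741 + 33*0.1852 + 21*0.1481 + 8*0.2593
= -2.3331 + 0.2964 + 6.1116 + 3.1101 + 2.0744
= 9.2594

E[X] = 9.2594


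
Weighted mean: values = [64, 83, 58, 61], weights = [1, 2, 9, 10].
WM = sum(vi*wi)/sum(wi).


Numerator = 64*1 + 83*2 + 58*9 + 61*10 = 1362
Denominator = 1 + 2 + 9 + 10 = 22
WM = 1362/22 = 61.9091

WM = 61.9091


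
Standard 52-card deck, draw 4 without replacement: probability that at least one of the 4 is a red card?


P(at least one) = 1 - P(none)
P(none) = (26/52) × (25/51) × (24/50) × (23/49) = 0.055222
P(at least one) = 1 - 0.055222 = 0.9448

P = 0.9448


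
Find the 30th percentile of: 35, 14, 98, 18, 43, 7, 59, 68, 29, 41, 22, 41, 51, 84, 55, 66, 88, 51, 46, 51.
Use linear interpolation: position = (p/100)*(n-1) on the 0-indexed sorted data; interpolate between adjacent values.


Sorted: 7, 14, 18, 22, 29, 35, 41, 41, 43, 46, 51, 51, 51, 55, 59, 66, 68, 84, 88, 98
n = 20
Index = 30/100 * 19 = 5.7000
Lower = data[5] = 35, Upper = data[6] = 41
P30 = 35 + 0.7000*(6) = 39.2000

P30 = 39.2000


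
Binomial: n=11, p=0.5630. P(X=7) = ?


C(11,7) = 330
p^7 = 0.017929
(1-p)^4 = 0.036469
P = 330 * 0.017929 * 0.036469 = 0.2158

P(X=7) = 0.2158


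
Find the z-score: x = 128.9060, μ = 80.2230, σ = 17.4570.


z = (128.9060 - 80.2230)/17.4570
= 48.6830/17.4570
= 2.7887

z = 2.7887


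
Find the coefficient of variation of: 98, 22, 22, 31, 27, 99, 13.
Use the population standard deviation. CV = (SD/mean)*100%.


Mean = 44.5714
SD = 34.4875
CV = (34.4875/44.5714)*100 = 77.3758%

CV = 77.3758%


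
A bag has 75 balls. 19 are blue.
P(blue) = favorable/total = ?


P = 19/75 = 0.2533

P = 0.2533


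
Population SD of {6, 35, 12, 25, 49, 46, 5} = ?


Mean = 25.4286
Variance = 292.2449
SD = sqrt(292.2449) = 17.0952

SD = 17.0952


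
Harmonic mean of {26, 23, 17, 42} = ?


Sum of reciprocals = 1/26 + 1/23 + 1/17 + 1/42 = 0.164573
HM = 4/0.164573 = 24.3053

HM = 24.3053


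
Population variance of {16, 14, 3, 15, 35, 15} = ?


Mean = 16.3333
Squared deviations: 0.1111, 5.4444, 177.7778, 1.7778, 348.4444, 1.7778
Sum = 535.3333
Variance = 535.3333/6 = 89.2222

Variance = 89.2222


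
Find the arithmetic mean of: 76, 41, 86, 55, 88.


Sum = 76 + 41 + 86 + 55 + 88 = 346
n = 5
Mean = 346/5 = 69.2000

Mean = 69.2000


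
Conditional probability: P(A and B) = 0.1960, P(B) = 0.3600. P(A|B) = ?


P(A|B) = 0.1960/0.3600 = 0.5444

P(A|B) = 0.5444


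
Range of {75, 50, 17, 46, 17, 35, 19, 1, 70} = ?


Max = 75, Min = 1
Range = 75 - 1 = 74

Range = 74


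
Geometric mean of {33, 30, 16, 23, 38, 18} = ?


Product = 33 × 30 × 16 × 23 × 38 × 18 = 249194880
GM = 249194880^(1/6) = 25.0855

GM = 25.0855


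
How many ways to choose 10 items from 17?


C(17,10) = 17!/(10! × 7!)
= 355687428096000/(3628800 × 5040)
= 19448

C(17,10) = 19448


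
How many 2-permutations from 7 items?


P(7,2) = 7!/5!
= 5040/120
= 42

P(7,2) = 42


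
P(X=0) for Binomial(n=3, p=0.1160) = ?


C(3,0) = 1
p^0 = 1.000000
(1-p)^3 = 0.690807
P = 1 * 1.000000 * 0.690807 = 0.6908

P(X=0) = 0.6908


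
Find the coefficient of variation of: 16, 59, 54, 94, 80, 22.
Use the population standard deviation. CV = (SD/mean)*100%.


Mean = 54.1667
SD = 28.1923
CV = (28.1923/54.1667)*100 = 52.0473%

CV = 52.0473%


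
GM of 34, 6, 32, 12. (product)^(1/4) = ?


Product = 34 × 6 × 32 × 12 = 78336
GM = 78336^(1/4) = 16.7298

GM = 16.7298


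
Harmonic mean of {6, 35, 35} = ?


Sum of reciprocals = 1/6 + 1/35 + 1/35 = 0.223810
HM = 3/0.223810 = 13.4043

HM = 13.4043


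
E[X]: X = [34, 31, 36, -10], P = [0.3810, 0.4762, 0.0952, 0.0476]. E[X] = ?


E[X] = 34*0.3810 + 31*0.4762 + 36*0.0952 - 10*0.0476
= 12.9540 + 14.7622 + 3.4272 - 0.4760
= 30.6674

E[X] = 30.6674


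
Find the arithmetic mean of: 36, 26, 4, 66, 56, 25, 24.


Sum = 36 + 26 + 4 + 66 + 56 + 25 + 24 = 237
n = 7
Mean = 237/7 = 33.8571

Mean = 33.8571


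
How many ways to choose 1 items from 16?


C(16,1) = 16!/(1! × 15!)
= 20922789888000/(1 × 1307674368000)
= 16

C(16,1) = 16


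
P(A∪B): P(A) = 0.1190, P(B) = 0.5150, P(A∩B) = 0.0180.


P(A∪B) = 0.1190 + 0.5150 - 0.0180
= 0.6340 - 0.0180
= 0.6160

P(A∪B) = 0.6160


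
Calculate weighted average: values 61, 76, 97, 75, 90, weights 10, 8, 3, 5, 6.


Numerator = 61*10 + 76*8 + 97*3 + 75*5 + 90*6 = 2424
Denominator = 10 + 8 + 3 + 5 + 6 = 32
WM = 2424/32 = 75.7500

WM = 75.7500


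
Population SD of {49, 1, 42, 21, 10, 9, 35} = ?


Mean = 23.8571
Variance = 289.8367
SD = sqrt(289.8367) = 17.0246

SD = 17.0246


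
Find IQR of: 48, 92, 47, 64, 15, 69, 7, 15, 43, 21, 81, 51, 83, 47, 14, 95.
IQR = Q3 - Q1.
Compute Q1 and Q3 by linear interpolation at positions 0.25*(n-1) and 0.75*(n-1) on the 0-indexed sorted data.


Sorted: 7, 14, 15, 15, 21, 43, 47, 47, 48, 51, 64, 69, 81, 83, 92, 95
Q1 (25th %ile) = 19.5000
Q3 (75th %ile) = 72.0000
IQR = 72.0000 - 19.5000 = 52.5000

IQR = 52.5000


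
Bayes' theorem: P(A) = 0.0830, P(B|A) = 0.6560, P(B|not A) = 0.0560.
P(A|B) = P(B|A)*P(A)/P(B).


P(B) = P(B|A)*P(A) + P(B|A')*P(A')
= 0.6560*0.0830 + 0.0560*0.9170
= 0.054448 + 0.051352 = 0.105800
P(A|B) = 0.054448/0.105800 = 0.5146

P(A|B) = 0.5146


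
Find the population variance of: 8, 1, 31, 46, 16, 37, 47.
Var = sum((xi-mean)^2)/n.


Mean = 26.5714
Squared deviations: 344.8980, 653.8980, 19.6122, 377.4694, 111.7551, 108.7551, 417.3265
Sum = 2033.7143
Variance = 2033.7143/7 = 290.5306

Variance = 290.5306


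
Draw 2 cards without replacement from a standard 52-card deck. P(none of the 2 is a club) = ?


P(no clubs) = (39/52) × (38/51)
= 0.5588

P = 0.5588


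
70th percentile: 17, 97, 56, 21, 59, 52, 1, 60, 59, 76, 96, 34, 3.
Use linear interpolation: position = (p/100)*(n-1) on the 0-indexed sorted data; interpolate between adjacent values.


Sorted: 1, 3, 17, 21, 34, 52, 56, 59, 59, 60, 76, 96, 97
n = 13
Index = 70/100 * 12 = 8.4000
Lower = data[8] = 59, Upper = data[9] = 60
P70 = 59 + 0.4000*(1) = 59.4000

P70 = 59.4000


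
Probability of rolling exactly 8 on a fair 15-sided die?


Favorable outcomes (roll = 8): 1
Total outcomes = 15
P = 1/15 = 0.0667

P = 0.0667


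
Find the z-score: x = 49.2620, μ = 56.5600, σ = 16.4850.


z = (49.2620 - 56.5600)/16.4850
= -7.2980/16.4850
= -0.4427

z = -0.4427


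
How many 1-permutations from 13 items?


P(13,1) = 13!/12!
= 6227020800/479001600
= 13

P(13,1) = 13


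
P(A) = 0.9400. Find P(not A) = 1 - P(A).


P(not A) = 1 - 0.9400 = 0.0600

P(not A) = 0.0600


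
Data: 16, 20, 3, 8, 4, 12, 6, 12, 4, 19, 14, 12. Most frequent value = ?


Frequencies: 3:1, 4:2, 6:1, 8:1, 12:3, 14:1, 16:1, 19:1, 20:1
Max frequency = 3
Mode = 12

Mode = 12


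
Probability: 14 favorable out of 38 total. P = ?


P = 14/38 = 0.3684

P = 0.3684


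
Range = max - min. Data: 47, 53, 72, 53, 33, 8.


Max = 72, Min = 8
Range = 72 - 8 = 64

Range = 64


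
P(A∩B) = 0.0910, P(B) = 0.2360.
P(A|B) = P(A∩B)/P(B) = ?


P(A|B) = 0.0910/0.2360 = 0.3856

P(A|B) = 0.3856


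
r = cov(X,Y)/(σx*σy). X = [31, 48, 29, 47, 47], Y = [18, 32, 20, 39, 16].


Mean X = 40.4000, Mean Y = 25.0000
SD X = 8.522910, SD Y = 8.944272
Cov = 41.800000
r = 41.800000/(8.522910*8.944272) = 0.5483

r = 0.5483


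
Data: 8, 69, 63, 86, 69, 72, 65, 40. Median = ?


Sorted: 8, 40, 63, 65, 69, 69, 72, 86
n = 8 (even)
Middle values: 65 and 69
Median = (65+69)/2 = 67.0000

Median = 67.0000


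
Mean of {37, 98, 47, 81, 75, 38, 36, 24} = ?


Sum = 37 + 98 + 47 + 81 + 75 + 38 + 36 + 24 = 436
n = 8
Mean = 436/8 = 54.5000

Mean = 54.5000


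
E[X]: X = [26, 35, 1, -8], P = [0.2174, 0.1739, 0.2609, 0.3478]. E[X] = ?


E[X] = 26*0.2174 + 35*0.1739 + 1*0.2609 - 8*0.3478
= 5.6524 + 6.0865 + 0.2609 - 2.7824
= 9.2174

E[X] = 9.2174


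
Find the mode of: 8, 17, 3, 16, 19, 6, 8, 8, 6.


Frequencies: 3:1, 6:2, 8:3, 16:1, 17:1, 19:1
Max frequency = 3
Mode = 8

Mode = 8


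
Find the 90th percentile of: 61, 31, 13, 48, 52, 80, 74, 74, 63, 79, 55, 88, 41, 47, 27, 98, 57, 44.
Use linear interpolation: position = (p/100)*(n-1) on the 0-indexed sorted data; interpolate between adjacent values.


Sorted: 13, 27, 31, 41, 44, 47, 48, 52, 55, 57, 61, 63, 74, 74, 79, 80, 88, 98
n = 18
Index = 90/100 * 17 = 15.3000
Lower = data[15] = 80, Upper = data[16] = 88
P90 = 80 + 0.3000*(8) = 82.4000

P90 = 82.4000


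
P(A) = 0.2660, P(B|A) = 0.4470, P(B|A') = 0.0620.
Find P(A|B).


P(B) = P(B|A)*P(A) + P(B|A')*P(A')
= 0.4470*0.2660 + 0.0620*0.7340
= 0.118902 + 0.045508 = 0.164410
P(A|B) = 0.118902/0.164410 = 0.7232

P(A|B) = 0.7232


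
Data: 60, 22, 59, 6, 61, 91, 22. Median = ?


Sorted: 6, 22, 22, 59, 60, 61, 91
n = 7 (odd)
Middle value = 59

Median = 59


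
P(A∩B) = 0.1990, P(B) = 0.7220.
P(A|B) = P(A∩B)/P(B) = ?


P(A|B) = 0.1990/0.7220 = 0.2756

P(A|B) = 0.2756


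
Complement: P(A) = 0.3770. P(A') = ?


P(not A) = 1 - 0.3770 = 0.6230

P(not A) = 0.6230


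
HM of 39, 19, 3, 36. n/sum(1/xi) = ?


Sum of reciprocals = 1/39 + 1/19 + 1/3 + 1/36 = 0.439384
HM = 4/0.439384 = 9.1037

HM = 9.1037


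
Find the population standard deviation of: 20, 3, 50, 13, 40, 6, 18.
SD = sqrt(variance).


Mean = 21.4286
Variance = 260.5306
SD = sqrt(260.5306) = 16.1410

SD = 16.1410


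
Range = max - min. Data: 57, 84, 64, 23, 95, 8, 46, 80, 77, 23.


Max = 95, Min = 8
Range = 95 - 8 = 87

Range = 87
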